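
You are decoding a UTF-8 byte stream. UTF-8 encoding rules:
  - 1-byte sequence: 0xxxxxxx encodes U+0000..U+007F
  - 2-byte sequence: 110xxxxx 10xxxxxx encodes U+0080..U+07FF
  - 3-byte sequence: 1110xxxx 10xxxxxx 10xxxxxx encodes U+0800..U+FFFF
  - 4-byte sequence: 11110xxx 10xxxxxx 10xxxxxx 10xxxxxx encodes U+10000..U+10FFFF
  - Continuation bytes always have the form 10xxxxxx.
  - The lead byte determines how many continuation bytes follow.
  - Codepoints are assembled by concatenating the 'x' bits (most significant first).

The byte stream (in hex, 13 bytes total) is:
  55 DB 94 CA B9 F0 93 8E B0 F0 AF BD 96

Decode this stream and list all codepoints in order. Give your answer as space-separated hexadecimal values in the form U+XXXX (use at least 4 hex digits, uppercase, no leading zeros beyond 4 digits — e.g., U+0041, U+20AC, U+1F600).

Answer: U+0055 U+06D4 U+02B9 U+133B0 U+2FF56

Derivation:
Byte[0]=55: 1-byte ASCII. cp=U+0055
Byte[1]=DB: 2-byte lead, need 1 cont bytes. acc=0x1B
Byte[2]=94: continuation. acc=(acc<<6)|0x14=0x6D4
Completed: cp=U+06D4 (starts at byte 1)
Byte[3]=CA: 2-byte lead, need 1 cont bytes. acc=0xA
Byte[4]=B9: continuation. acc=(acc<<6)|0x39=0x2B9
Completed: cp=U+02B9 (starts at byte 3)
Byte[5]=F0: 4-byte lead, need 3 cont bytes. acc=0x0
Byte[6]=93: continuation. acc=(acc<<6)|0x13=0x13
Byte[7]=8E: continuation. acc=(acc<<6)|0x0E=0x4CE
Byte[8]=B0: continuation. acc=(acc<<6)|0x30=0x133B0
Completed: cp=U+133B0 (starts at byte 5)
Byte[9]=F0: 4-byte lead, need 3 cont bytes. acc=0x0
Byte[10]=AF: continuation. acc=(acc<<6)|0x2F=0x2F
Byte[11]=BD: continuation. acc=(acc<<6)|0x3D=0xBFD
Byte[12]=96: continuation. acc=(acc<<6)|0x16=0x2FF56
Completed: cp=U+2FF56 (starts at byte 9)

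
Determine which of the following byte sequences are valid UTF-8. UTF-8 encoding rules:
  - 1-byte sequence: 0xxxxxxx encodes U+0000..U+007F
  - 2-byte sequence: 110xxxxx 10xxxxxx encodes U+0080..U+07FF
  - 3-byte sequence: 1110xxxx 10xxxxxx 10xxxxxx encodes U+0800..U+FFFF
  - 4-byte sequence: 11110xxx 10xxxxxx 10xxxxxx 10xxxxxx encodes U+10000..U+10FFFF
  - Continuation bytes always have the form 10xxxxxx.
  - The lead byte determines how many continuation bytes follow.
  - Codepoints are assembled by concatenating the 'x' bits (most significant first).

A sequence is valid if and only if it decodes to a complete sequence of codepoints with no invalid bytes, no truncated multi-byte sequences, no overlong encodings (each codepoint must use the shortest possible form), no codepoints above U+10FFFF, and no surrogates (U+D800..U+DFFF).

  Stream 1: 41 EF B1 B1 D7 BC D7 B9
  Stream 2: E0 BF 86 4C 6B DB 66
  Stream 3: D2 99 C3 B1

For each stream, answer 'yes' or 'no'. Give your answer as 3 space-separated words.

Answer: yes no yes

Derivation:
Stream 1: decodes cleanly. VALID
Stream 2: error at byte offset 6. INVALID
Stream 3: decodes cleanly. VALID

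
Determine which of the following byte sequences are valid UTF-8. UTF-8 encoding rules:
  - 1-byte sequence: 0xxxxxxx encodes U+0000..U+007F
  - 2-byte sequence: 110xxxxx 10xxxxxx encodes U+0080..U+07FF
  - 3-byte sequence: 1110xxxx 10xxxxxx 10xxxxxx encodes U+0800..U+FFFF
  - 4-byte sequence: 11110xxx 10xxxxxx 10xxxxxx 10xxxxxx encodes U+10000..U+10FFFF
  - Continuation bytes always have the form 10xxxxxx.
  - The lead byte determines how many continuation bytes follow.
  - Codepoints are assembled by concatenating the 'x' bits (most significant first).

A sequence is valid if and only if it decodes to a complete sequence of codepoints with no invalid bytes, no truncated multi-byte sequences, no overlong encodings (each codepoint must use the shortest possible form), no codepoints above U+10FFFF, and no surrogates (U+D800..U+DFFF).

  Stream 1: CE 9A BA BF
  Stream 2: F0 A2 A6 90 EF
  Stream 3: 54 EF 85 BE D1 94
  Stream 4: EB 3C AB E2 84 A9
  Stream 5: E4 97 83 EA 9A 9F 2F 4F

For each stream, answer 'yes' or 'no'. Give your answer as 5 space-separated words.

Stream 1: error at byte offset 2. INVALID
Stream 2: error at byte offset 5. INVALID
Stream 3: decodes cleanly. VALID
Stream 4: error at byte offset 1. INVALID
Stream 5: decodes cleanly. VALID

Answer: no no yes no yes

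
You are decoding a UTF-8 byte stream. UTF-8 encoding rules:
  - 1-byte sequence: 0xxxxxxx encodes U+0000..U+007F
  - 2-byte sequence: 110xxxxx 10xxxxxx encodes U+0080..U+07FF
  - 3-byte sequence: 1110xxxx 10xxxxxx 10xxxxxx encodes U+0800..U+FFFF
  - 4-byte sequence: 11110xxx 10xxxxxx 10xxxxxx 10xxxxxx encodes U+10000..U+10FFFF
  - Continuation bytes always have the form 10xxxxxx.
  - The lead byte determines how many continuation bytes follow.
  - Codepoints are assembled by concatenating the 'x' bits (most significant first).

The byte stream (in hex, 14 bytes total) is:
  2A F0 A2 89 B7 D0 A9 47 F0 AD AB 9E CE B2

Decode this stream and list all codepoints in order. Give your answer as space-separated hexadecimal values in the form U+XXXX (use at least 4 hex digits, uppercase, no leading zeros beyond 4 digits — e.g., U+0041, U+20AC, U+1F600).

Byte[0]=2A: 1-byte ASCII. cp=U+002A
Byte[1]=F0: 4-byte lead, need 3 cont bytes. acc=0x0
Byte[2]=A2: continuation. acc=(acc<<6)|0x22=0x22
Byte[3]=89: continuation. acc=(acc<<6)|0x09=0x889
Byte[4]=B7: continuation. acc=(acc<<6)|0x37=0x22277
Completed: cp=U+22277 (starts at byte 1)
Byte[5]=D0: 2-byte lead, need 1 cont bytes. acc=0x10
Byte[6]=A9: continuation. acc=(acc<<6)|0x29=0x429
Completed: cp=U+0429 (starts at byte 5)
Byte[7]=47: 1-byte ASCII. cp=U+0047
Byte[8]=F0: 4-byte lead, need 3 cont bytes. acc=0x0
Byte[9]=AD: continuation. acc=(acc<<6)|0x2D=0x2D
Byte[10]=AB: continuation. acc=(acc<<6)|0x2B=0xB6B
Byte[11]=9E: continuation. acc=(acc<<6)|0x1E=0x2DADE
Completed: cp=U+2DADE (starts at byte 8)
Byte[12]=CE: 2-byte lead, need 1 cont bytes. acc=0xE
Byte[13]=B2: continuation. acc=(acc<<6)|0x32=0x3B2
Completed: cp=U+03B2 (starts at byte 12)

Answer: U+002A U+22277 U+0429 U+0047 U+2DADE U+03B2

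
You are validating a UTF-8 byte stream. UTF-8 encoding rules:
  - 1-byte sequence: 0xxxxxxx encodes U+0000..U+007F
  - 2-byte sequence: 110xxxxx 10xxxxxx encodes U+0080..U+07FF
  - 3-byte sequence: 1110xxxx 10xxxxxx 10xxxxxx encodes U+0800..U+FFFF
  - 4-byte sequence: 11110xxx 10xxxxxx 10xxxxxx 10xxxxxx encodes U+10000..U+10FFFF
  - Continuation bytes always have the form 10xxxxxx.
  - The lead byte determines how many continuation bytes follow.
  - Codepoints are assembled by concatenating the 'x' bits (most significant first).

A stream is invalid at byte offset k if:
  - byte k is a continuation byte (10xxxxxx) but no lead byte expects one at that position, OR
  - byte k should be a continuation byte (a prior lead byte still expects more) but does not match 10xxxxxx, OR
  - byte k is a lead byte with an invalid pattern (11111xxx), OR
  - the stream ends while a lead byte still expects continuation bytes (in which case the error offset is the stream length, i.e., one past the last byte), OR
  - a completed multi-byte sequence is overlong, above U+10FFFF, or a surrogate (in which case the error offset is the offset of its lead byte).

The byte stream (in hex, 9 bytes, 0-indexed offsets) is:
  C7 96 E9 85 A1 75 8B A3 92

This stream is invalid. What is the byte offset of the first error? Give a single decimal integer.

Byte[0]=C7: 2-byte lead, need 1 cont bytes. acc=0x7
Byte[1]=96: continuation. acc=(acc<<6)|0x16=0x1D6
Completed: cp=U+01D6 (starts at byte 0)
Byte[2]=E9: 3-byte lead, need 2 cont bytes. acc=0x9
Byte[3]=85: continuation. acc=(acc<<6)|0x05=0x245
Byte[4]=A1: continuation. acc=(acc<<6)|0x21=0x9161
Completed: cp=U+9161 (starts at byte 2)
Byte[5]=75: 1-byte ASCII. cp=U+0075
Byte[6]=8B: INVALID lead byte (not 0xxx/110x/1110/11110)

Answer: 6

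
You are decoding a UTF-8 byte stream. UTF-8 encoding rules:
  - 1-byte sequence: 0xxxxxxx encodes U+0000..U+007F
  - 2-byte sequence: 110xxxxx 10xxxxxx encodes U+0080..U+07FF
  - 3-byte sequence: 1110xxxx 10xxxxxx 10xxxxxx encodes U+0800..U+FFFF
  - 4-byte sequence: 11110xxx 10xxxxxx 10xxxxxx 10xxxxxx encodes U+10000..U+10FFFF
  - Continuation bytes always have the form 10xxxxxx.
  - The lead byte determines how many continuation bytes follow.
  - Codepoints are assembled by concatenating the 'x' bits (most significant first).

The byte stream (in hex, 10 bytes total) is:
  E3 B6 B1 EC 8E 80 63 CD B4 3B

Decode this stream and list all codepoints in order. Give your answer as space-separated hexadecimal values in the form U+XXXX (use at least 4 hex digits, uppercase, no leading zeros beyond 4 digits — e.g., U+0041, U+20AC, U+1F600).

Byte[0]=E3: 3-byte lead, need 2 cont bytes. acc=0x3
Byte[1]=B6: continuation. acc=(acc<<6)|0x36=0xF6
Byte[2]=B1: continuation. acc=(acc<<6)|0x31=0x3DB1
Completed: cp=U+3DB1 (starts at byte 0)
Byte[3]=EC: 3-byte lead, need 2 cont bytes. acc=0xC
Byte[4]=8E: continuation. acc=(acc<<6)|0x0E=0x30E
Byte[5]=80: continuation. acc=(acc<<6)|0x00=0xC380
Completed: cp=U+C380 (starts at byte 3)
Byte[6]=63: 1-byte ASCII. cp=U+0063
Byte[7]=CD: 2-byte lead, need 1 cont bytes. acc=0xD
Byte[8]=B4: continuation. acc=(acc<<6)|0x34=0x374
Completed: cp=U+0374 (starts at byte 7)
Byte[9]=3B: 1-byte ASCII. cp=U+003B

Answer: U+3DB1 U+C380 U+0063 U+0374 U+003B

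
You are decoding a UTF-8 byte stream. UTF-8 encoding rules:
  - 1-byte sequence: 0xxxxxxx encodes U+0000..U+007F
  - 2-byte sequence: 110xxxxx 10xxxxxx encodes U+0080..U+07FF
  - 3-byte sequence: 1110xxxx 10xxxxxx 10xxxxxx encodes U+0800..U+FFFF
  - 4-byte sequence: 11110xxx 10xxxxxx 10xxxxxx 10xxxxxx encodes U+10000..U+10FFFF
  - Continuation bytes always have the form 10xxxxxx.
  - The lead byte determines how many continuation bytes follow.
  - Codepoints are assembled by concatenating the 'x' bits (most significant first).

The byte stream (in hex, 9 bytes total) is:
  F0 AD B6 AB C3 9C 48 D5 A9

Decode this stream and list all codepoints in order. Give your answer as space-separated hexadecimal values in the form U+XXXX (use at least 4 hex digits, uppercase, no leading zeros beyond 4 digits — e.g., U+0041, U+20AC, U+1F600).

Answer: U+2DDAB U+00DC U+0048 U+0569

Derivation:
Byte[0]=F0: 4-byte lead, need 3 cont bytes. acc=0x0
Byte[1]=AD: continuation. acc=(acc<<6)|0x2D=0x2D
Byte[2]=B6: continuation. acc=(acc<<6)|0x36=0xB76
Byte[3]=AB: continuation. acc=(acc<<6)|0x2B=0x2DDAB
Completed: cp=U+2DDAB (starts at byte 0)
Byte[4]=C3: 2-byte lead, need 1 cont bytes. acc=0x3
Byte[5]=9C: continuation. acc=(acc<<6)|0x1C=0xDC
Completed: cp=U+00DC (starts at byte 4)
Byte[6]=48: 1-byte ASCII. cp=U+0048
Byte[7]=D5: 2-byte lead, need 1 cont bytes. acc=0x15
Byte[8]=A9: continuation. acc=(acc<<6)|0x29=0x569
Completed: cp=U+0569 (starts at byte 7)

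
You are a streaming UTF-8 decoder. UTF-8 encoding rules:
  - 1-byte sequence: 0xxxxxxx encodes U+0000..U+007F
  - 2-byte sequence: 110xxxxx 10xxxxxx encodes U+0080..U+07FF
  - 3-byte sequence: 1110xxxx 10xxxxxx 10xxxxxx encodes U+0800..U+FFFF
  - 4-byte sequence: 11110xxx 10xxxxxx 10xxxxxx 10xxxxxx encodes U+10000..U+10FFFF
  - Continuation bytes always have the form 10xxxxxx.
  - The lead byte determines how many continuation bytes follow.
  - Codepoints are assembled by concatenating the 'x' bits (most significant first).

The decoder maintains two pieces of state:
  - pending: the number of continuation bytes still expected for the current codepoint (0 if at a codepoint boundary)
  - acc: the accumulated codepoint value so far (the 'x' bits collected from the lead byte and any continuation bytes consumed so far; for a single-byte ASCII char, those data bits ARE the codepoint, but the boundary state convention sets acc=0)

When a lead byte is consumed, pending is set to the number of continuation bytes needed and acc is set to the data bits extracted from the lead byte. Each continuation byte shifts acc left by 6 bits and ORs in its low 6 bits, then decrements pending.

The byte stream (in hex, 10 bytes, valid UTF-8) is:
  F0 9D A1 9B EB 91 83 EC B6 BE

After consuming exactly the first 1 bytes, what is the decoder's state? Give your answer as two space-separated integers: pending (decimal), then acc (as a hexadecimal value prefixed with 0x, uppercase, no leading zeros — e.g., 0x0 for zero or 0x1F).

Byte[0]=F0: 4-byte lead. pending=3, acc=0x0

Answer: 3 0x0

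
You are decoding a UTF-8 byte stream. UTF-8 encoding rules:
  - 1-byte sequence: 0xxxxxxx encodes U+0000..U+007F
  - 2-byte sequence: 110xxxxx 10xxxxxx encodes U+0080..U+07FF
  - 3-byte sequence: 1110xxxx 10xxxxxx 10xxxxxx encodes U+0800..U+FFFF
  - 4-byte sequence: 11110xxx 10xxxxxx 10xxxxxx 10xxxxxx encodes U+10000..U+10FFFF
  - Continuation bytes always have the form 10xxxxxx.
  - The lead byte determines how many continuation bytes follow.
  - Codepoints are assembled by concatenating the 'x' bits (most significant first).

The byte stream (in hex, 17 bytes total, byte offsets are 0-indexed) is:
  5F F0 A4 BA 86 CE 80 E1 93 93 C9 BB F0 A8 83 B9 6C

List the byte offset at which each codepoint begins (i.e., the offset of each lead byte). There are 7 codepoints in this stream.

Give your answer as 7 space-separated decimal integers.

Answer: 0 1 5 7 10 12 16

Derivation:
Byte[0]=5F: 1-byte ASCII. cp=U+005F
Byte[1]=F0: 4-byte lead, need 3 cont bytes. acc=0x0
Byte[2]=A4: continuation. acc=(acc<<6)|0x24=0x24
Byte[3]=BA: continuation. acc=(acc<<6)|0x3A=0x93A
Byte[4]=86: continuation. acc=(acc<<6)|0x06=0x24E86
Completed: cp=U+24E86 (starts at byte 1)
Byte[5]=CE: 2-byte lead, need 1 cont bytes. acc=0xE
Byte[6]=80: continuation. acc=(acc<<6)|0x00=0x380
Completed: cp=U+0380 (starts at byte 5)
Byte[7]=E1: 3-byte lead, need 2 cont bytes. acc=0x1
Byte[8]=93: continuation. acc=(acc<<6)|0x13=0x53
Byte[9]=93: continuation. acc=(acc<<6)|0x13=0x14D3
Completed: cp=U+14D3 (starts at byte 7)
Byte[10]=C9: 2-byte lead, need 1 cont bytes. acc=0x9
Byte[11]=BB: continuation. acc=(acc<<6)|0x3B=0x27B
Completed: cp=U+027B (starts at byte 10)
Byte[12]=F0: 4-byte lead, need 3 cont bytes. acc=0x0
Byte[13]=A8: continuation. acc=(acc<<6)|0x28=0x28
Byte[14]=83: continuation. acc=(acc<<6)|0x03=0xA03
Byte[15]=B9: continuation. acc=(acc<<6)|0x39=0x280F9
Completed: cp=U+280F9 (starts at byte 12)
Byte[16]=6C: 1-byte ASCII. cp=U+006C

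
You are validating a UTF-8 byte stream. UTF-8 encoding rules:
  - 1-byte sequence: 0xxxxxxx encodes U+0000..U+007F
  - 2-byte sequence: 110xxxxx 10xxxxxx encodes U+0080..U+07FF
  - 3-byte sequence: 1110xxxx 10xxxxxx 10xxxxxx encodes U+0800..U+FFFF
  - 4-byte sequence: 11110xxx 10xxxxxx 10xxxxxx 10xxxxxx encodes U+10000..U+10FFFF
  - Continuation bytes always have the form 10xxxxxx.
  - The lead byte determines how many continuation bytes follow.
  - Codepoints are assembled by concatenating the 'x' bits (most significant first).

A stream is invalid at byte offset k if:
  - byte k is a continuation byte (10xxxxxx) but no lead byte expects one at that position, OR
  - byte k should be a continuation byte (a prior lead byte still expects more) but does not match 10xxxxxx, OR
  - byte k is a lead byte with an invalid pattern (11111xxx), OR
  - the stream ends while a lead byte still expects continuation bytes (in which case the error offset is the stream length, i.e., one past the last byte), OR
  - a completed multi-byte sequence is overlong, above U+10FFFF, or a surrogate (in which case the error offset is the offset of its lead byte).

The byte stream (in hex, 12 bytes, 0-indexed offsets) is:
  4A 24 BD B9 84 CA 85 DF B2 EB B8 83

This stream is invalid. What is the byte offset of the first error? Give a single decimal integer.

Answer: 2

Derivation:
Byte[0]=4A: 1-byte ASCII. cp=U+004A
Byte[1]=24: 1-byte ASCII. cp=U+0024
Byte[2]=BD: INVALID lead byte (not 0xxx/110x/1110/11110)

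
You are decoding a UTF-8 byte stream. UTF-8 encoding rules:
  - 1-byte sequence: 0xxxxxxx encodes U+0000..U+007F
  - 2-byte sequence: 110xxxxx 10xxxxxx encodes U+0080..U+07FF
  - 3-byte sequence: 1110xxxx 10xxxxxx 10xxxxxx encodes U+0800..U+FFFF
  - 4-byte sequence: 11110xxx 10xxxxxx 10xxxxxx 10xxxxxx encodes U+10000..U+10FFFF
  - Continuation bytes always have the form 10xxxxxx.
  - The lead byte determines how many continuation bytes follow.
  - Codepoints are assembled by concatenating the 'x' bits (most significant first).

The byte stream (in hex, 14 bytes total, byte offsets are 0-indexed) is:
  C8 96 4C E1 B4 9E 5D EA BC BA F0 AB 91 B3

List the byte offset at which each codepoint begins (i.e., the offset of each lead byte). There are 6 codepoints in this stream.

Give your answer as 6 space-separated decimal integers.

Byte[0]=C8: 2-byte lead, need 1 cont bytes. acc=0x8
Byte[1]=96: continuation. acc=(acc<<6)|0x16=0x216
Completed: cp=U+0216 (starts at byte 0)
Byte[2]=4C: 1-byte ASCII. cp=U+004C
Byte[3]=E1: 3-byte lead, need 2 cont bytes. acc=0x1
Byte[4]=B4: continuation. acc=(acc<<6)|0x34=0x74
Byte[5]=9E: continuation. acc=(acc<<6)|0x1E=0x1D1E
Completed: cp=U+1D1E (starts at byte 3)
Byte[6]=5D: 1-byte ASCII. cp=U+005D
Byte[7]=EA: 3-byte lead, need 2 cont bytes. acc=0xA
Byte[8]=BC: continuation. acc=(acc<<6)|0x3C=0x2BC
Byte[9]=BA: continuation. acc=(acc<<6)|0x3A=0xAF3A
Completed: cp=U+AF3A (starts at byte 7)
Byte[10]=F0: 4-byte lead, need 3 cont bytes. acc=0x0
Byte[11]=AB: continuation. acc=(acc<<6)|0x2B=0x2B
Byte[12]=91: continuation. acc=(acc<<6)|0x11=0xAD1
Byte[13]=B3: continuation. acc=(acc<<6)|0x33=0x2B473
Completed: cp=U+2B473 (starts at byte 10)

Answer: 0 2 3 6 7 10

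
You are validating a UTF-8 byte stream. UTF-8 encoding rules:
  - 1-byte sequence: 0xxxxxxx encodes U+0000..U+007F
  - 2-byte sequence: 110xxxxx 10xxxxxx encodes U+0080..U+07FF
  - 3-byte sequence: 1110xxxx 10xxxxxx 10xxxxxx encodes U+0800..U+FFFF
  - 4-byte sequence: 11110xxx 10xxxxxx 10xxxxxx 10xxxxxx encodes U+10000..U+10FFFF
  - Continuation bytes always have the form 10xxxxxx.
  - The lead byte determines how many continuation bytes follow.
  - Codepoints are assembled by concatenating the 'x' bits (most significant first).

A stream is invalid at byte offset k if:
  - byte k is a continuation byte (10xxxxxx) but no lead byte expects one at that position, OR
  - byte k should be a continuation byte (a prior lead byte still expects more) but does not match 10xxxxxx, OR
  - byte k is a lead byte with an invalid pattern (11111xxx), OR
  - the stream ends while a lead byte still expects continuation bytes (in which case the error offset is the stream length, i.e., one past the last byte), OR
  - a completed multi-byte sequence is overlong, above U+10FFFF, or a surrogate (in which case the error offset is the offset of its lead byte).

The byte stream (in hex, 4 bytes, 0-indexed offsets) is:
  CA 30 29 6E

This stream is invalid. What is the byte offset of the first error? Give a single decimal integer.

Answer: 1

Derivation:
Byte[0]=CA: 2-byte lead, need 1 cont bytes. acc=0xA
Byte[1]=30: expected 10xxxxxx continuation. INVALID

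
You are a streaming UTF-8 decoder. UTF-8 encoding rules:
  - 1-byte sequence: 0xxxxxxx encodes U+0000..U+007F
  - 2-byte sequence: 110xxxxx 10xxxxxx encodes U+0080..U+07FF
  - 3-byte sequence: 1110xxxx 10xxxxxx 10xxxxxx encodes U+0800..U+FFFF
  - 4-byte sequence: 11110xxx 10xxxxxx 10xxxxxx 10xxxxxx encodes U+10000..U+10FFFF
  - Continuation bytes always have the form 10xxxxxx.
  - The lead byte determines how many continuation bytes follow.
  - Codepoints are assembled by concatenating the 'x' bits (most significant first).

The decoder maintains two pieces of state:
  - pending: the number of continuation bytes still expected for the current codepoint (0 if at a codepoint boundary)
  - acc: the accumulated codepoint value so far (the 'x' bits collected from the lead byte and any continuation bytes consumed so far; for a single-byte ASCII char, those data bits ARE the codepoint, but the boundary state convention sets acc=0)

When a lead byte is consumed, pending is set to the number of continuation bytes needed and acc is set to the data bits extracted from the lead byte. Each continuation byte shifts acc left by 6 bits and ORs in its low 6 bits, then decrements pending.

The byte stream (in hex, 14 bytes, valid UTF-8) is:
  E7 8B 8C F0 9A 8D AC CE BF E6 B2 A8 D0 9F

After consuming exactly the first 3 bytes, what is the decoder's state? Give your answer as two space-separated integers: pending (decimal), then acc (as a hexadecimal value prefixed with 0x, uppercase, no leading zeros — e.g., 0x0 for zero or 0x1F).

Answer: 0 0x72CC

Derivation:
Byte[0]=E7: 3-byte lead. pending=2, acc=0x7
Byte[1]=8B: continuation. acc=(acc<<6)|0x0B=0x1CB, pending=1
Byte[2]=8C: continuation. acc=(acc<<6)|0x0C=0x72CC, pending=0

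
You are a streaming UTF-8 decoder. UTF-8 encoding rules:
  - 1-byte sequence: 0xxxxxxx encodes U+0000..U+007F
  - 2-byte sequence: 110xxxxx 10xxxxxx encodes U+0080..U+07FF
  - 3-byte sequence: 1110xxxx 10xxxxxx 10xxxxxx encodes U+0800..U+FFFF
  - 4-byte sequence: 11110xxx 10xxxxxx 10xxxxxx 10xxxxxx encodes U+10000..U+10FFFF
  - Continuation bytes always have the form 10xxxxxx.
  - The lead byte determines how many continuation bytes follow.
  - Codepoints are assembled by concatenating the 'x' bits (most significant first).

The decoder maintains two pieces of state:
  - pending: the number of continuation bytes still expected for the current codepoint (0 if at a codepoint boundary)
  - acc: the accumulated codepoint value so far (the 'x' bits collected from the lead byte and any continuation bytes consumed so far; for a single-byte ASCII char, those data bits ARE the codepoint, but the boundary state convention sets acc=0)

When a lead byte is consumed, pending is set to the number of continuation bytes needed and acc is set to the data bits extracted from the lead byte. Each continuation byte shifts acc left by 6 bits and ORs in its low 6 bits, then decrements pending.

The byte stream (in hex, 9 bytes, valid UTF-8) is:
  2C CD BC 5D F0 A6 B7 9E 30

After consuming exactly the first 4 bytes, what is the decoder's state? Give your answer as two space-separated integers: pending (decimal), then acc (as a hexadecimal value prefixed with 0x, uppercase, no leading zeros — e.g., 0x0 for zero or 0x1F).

Byte[0]=2C: 1-byte. pending=0, acc=0x0
Byte[1]=CD: 2-byte lead. pending=1, acc=0xD
Byte[2]=BC: continuation. acc=(acc<<6)|0x3C=0x37C, pending=0
Byte[3]=5D: 1-byte. pending=0, acc=0x0

Answer: 0 0x0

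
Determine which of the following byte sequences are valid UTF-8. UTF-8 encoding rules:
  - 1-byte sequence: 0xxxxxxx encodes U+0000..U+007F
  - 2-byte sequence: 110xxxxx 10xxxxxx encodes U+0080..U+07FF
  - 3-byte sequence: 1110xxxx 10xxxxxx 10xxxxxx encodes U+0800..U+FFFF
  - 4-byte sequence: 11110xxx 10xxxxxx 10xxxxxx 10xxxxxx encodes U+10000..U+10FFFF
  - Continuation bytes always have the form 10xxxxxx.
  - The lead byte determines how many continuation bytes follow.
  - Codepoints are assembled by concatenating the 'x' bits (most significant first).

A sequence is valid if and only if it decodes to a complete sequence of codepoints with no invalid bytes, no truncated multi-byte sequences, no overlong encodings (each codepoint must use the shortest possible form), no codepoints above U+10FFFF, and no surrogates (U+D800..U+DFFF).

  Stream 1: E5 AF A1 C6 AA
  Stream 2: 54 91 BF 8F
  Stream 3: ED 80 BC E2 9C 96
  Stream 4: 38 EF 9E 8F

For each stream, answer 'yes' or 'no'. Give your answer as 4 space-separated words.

Answer: yes no yes yes

Derivation:
Stream 1: decodes cleanly. VALID
Stream 2: error at byte offset 1. INVALID
Stream 3: decodes cleanly. VALID
Stream 4: decodes cleanly. VALID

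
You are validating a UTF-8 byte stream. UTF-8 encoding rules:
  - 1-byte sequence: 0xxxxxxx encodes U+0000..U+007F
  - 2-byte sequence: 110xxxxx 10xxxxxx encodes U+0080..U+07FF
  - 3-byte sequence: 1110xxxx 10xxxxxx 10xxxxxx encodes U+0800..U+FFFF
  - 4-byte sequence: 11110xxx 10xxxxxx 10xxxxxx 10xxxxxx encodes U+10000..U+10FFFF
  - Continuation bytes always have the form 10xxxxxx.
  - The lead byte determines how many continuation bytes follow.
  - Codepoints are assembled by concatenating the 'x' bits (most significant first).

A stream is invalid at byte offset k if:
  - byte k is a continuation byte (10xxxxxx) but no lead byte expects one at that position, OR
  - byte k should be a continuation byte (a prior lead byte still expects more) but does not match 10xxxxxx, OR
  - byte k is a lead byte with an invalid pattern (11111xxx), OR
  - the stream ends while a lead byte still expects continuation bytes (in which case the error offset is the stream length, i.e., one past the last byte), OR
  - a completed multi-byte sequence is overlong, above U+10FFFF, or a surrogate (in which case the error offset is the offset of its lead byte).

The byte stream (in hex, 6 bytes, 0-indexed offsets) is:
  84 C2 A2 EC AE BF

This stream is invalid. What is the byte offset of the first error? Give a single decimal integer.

Byte[0]=84: INVALID lead byte (not 0xxx/110x/1110/11110)

Answer: 0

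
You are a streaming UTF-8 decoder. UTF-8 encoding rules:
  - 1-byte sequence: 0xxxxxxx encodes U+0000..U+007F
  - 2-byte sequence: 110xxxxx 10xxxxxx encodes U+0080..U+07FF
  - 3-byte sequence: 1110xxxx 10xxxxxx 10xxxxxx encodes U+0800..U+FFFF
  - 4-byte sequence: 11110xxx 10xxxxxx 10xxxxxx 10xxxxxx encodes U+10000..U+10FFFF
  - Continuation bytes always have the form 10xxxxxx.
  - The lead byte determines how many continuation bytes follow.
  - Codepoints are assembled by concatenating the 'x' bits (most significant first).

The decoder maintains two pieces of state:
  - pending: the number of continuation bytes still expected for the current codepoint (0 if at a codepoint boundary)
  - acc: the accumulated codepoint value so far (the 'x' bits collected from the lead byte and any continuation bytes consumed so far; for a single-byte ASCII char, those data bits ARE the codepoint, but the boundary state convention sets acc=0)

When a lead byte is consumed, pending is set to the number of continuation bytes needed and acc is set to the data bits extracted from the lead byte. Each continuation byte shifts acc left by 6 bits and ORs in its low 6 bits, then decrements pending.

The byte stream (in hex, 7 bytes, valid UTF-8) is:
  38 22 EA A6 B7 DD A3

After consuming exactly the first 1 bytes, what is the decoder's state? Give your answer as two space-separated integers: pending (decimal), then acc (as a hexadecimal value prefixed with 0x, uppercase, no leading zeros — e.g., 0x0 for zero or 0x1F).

Byte[0]=38: 1-byte. pending=0, acc=0x0

Answer: 0 0x0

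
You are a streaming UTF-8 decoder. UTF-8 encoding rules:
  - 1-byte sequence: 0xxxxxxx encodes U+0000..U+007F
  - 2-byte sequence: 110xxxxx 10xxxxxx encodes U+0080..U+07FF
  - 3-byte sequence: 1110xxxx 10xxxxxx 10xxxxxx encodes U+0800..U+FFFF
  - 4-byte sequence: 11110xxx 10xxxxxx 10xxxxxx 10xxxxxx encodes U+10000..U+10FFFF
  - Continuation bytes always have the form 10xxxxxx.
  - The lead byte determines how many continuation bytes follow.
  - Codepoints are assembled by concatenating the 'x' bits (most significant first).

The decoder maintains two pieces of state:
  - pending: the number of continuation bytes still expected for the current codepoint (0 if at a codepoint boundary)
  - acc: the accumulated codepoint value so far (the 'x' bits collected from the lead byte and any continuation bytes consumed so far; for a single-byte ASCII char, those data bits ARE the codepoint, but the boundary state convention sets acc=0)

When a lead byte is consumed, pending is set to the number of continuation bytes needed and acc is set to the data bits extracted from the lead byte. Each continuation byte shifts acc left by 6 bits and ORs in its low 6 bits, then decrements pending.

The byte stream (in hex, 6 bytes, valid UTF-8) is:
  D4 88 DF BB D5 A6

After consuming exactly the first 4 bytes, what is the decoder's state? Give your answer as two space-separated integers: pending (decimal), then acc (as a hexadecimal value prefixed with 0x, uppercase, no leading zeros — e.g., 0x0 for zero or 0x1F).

Answer: 0 0x7FB

Derivation:
Byte[0]=D4: 2-byte lead. pending=1, acc=0x14
Byte[1]=88: continuation. acc=(acc<<6)|0x08=0x508, pending=0
Byte[2]=DF: 2-byte lead. pending=1, acc=0x1F
Byte[3]=BB: continuation. acc=(acc<<6)|0x3B=0x7FB, pending=0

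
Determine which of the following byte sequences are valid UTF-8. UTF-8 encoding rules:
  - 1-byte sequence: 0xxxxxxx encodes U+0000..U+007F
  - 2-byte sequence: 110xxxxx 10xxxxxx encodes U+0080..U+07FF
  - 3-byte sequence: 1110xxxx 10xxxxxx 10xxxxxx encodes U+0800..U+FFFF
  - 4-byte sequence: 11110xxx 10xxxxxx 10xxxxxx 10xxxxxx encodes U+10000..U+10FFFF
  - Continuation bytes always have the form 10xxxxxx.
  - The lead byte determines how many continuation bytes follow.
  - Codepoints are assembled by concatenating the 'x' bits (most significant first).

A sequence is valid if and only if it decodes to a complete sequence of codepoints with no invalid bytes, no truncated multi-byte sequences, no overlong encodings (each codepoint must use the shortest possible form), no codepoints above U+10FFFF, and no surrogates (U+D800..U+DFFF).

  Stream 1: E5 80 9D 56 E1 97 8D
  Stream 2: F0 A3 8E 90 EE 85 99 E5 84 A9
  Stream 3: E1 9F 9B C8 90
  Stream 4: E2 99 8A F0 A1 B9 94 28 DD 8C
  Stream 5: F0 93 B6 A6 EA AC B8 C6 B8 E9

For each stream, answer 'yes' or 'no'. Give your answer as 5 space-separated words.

Stream 1: decodes cleanly. VALID
Stream 2: decodes cleanly. VALID
Stream 3: decodes cleanly. VALID
Stream 4: decodes cleanly. VALID
Stream 5: error at byte offset 10. INVALID

Answer: yes yes yes yes no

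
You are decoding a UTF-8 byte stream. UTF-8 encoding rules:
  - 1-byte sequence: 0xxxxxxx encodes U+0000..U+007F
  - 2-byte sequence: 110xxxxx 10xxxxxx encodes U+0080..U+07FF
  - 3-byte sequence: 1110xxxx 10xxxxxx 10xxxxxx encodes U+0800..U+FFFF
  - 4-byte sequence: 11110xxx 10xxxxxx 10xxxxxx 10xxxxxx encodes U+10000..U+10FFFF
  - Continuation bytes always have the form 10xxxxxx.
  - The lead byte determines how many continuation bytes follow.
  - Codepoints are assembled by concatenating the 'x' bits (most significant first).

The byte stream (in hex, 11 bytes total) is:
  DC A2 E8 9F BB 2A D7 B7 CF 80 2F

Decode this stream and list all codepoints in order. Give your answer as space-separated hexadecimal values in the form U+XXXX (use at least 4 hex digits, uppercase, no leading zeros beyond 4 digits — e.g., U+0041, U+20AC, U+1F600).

Byte[0]=DC: 2-byte lead, need 1 cont bytes. acc=0x1C
Byte[1]=A2: continuation. acc=(acc<<6)|0x22=0x722
Completed: cp=U+0722 (starts at byte 0)
Byte[2]=E8: 3-byte lead, need 2 cont bytes. acc=0x8
Byte[3]=9F: continuation. acc=(acc<<6)|0x1F=0x21F
Byte[4]=BB: continuation. acc=(acc<<6)|0x3B=0x87FB
Completed: cp=U+87FB (starts at byte 2)
Byte[5]=2A: 1-byte ASCII. cp=U+002A
Byte[6]=D7: 2-byte lead, need 1 cont bytes. acc=0x17
Byte[7]=B7: continuation. acc=(acc<<6)|0x37=0x5F7
Completed: cp=U+05F7 (starts at byte 6)
Byte[8]=CF: 2-byte lead, need 1 cont bytes. acc=0xF
Byte[9]=80: continuation. acc=(acc<<6)|0x00=0x3C0
Completed: cp=U+03C0 (starts at byte 8)
Byte[10]=2F: 1-byte ASCII. cp=U+002F

Answer: U+0722 U+87FB U+002A U+05F7 U+03C0 U+002F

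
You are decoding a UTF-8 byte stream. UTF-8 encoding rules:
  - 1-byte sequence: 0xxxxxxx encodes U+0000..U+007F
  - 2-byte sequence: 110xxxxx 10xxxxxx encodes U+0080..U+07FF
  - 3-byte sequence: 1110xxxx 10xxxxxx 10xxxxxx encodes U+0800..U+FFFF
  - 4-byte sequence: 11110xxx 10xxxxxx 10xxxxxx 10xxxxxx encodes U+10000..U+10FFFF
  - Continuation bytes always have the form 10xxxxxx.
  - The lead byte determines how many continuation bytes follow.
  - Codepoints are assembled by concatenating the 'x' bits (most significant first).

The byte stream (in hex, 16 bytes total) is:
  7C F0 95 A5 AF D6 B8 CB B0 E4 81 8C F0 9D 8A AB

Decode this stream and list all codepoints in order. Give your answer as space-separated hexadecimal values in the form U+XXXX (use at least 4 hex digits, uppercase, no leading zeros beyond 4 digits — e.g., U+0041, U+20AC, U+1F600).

Byte[0]=7C: 1-byte ASCII. cp=U+007C
Byte[1]=F0: 4-byte lead, need 3 cont bytes. acc=0x0
Byte[2]=95: continuation. acc=(acc<<6)|0x15=0x15
Byte[3]=A5: continuation. acc=(acc<<6)|0x25=0x565
Byte[4]=AF: continuation. acc=(acc<<6)|0x2F=0x1596F
Completed: cp=U+1596F (starts at byte 1)
Byte[5]=D6: 2-byte lead, need 1 cont bytes. acc=0x16
Byte[6]=B8: continuation. acc=(acc<<6)|0x38=0x5B8
Completed: cp=U+05B8 (starts at byte 5)
Byte[7]=CB: 2-byte lead, need 1 cont bytes. acc=0xB
Byte[8]=B0: continuation. acc=(acc<<6)|0x30=0x2F0
Completed: cp=U+02F0 (starts at byte 7)
Byte[9]=E4: 3-byte lead, need 2 cont bytes. acc=0x4
Byte[10]=81: continuation. acc=(acc<<6)|0x01=0x101
Byte[11]=8C: continuation. acc=(acc<<6)|0x0C=0x404C
Completed: cp=U+404C (starts at byte 9)
Byte[12]=F0: 4-byte lead, need 3 cont bytes. acc=0x0
Byte[13]=9D: continuation. acc=(acc<<6)|0x1D=0x1D
Byte[14]=8A: continuation. acc=(acc<<6)|0x0A=0x74A
Byte[15]=AB: continuation. acc=(acc<<6)|0x2B=0x1D2AB
Completed: cp=U+1D2AB (starts at byte 12)

Answer: U+007C U+1596F U+05B8 U+02F0 U+404C U+1D2AB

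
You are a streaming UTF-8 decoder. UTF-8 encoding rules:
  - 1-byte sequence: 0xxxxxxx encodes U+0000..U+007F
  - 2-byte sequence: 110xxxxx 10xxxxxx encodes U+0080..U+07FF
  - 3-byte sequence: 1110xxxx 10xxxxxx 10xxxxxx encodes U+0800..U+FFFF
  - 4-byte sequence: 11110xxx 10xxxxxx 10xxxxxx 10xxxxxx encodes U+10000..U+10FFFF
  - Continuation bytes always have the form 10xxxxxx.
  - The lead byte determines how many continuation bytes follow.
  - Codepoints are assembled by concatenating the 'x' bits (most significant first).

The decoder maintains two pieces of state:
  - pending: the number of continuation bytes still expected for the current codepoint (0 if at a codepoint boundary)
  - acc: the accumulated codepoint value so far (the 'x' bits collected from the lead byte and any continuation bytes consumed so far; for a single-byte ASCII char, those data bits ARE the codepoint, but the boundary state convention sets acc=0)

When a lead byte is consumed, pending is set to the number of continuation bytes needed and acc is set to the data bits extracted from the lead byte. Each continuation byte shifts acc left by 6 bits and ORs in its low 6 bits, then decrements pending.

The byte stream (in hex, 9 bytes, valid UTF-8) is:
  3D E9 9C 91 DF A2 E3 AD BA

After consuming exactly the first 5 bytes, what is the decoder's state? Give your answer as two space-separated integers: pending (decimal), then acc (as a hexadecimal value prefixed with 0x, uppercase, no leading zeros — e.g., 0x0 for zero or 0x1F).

Byte[0]=3D: 1-byte. pending=0, acc=0x0
Byte[1]=E9: 3-byte lead. pending=2, acc=0x9
Byte[2]=9C: continuation. acc=(acc<<6)|0x1C=0x25C, pending=1
Byte[3]=91: continuation. acc=(acc<<6)|0x11=0x9711, pending=0
Byte[4]=DF: 2-byte lead. pending=1, acc=0x1F

Answer: 1 0x1F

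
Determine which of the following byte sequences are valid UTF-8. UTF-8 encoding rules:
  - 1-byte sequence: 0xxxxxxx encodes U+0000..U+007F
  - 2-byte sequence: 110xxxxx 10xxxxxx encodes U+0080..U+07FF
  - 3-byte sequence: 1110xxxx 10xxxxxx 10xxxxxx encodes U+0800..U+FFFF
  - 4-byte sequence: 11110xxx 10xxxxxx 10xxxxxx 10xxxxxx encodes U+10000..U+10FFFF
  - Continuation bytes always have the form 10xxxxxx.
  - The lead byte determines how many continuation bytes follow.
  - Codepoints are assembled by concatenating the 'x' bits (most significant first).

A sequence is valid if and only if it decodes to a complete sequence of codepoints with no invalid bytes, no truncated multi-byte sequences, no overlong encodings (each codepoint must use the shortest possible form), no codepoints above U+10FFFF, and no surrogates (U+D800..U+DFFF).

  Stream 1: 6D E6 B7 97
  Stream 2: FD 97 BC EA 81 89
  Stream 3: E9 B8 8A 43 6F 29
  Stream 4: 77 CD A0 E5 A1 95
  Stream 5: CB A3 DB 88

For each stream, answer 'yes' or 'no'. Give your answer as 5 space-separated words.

Stream 1: decodes cleanly. VALID
Stream 2: error at byte offset 0. INVALID
Stream 3: decodes cleanly. VALID
Stream 4: decodes cleanly. VALID
Stream 5: decodes cleanly. VALID

Answer: yes no yes yes yes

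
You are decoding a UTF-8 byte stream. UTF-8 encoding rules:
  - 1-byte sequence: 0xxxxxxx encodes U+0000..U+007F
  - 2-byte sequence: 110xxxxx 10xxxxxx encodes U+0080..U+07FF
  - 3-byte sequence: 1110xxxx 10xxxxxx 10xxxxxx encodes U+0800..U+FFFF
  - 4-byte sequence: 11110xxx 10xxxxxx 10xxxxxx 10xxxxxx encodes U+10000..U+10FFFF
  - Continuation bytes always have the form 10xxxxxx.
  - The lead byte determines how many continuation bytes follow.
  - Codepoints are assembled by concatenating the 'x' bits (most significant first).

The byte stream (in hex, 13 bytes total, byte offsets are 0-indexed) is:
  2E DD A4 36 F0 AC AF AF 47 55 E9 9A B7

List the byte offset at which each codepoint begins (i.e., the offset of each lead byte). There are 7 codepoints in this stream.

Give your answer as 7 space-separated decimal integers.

Byte[0]=2E: 1-byte ASCII. cp=U+002E
Byte[1]=DD: 2-byte lead, need 1 cont bytes. acc=0x1D
Byte[2]=A4: continuation. acc=(acc<<6)|0x24=0x764
Completed: cp=U+0764 (starts at byte 1)
Byte[3]=36: 1-byte ASCII. cp=U+0036
Byte[4]=F0: 4-byte lead, need 3 cont bytes. acc=0x0
Byte[5]=AC: continuation. acc=(acc<<6)|0x2C=0x2C
Byte[6]=AF: continuation. acc=(acc<<6)|0x2F=0xB2F
Byte[7]=AF: continuation. acc=(acc<<6)|0x2F=0x2CBEF
Completed: cp=U+2CBEF (starts at byte 4)
Byte[8]=47: 1-byte ASCII. cp=U+0047
Byte[9]=55: 1-byte ASCII. cp=U+0055
Byte[10]=E9: 3-byte lead, need 2 cont bytes. acc=0x9
Byte[11]=9A: continuation. acc=(acc<<6)|0x1A=0x25A
Byte[12]=B7: continuation. acc=(acc<<6)|0x37=0x96B7
Completed: cp=U+96B7 (starts at byte 10)

Answer: 0 1 3 4 8 9 10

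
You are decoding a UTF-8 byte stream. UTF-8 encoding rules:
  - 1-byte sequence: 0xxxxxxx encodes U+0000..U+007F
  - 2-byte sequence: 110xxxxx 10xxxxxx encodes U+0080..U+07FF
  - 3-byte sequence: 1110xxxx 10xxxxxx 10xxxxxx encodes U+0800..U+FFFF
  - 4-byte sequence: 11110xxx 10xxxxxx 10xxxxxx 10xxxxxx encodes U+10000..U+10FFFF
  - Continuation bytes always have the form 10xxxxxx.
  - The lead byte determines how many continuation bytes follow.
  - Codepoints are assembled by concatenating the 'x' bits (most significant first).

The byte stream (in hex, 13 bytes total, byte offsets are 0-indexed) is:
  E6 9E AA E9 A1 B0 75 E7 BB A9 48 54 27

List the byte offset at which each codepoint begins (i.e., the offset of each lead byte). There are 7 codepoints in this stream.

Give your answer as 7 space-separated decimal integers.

Answer: 0 3 6 7 10 11 12

Derivation:
Byte[0]=E6: 3-byte lead, need 2 cont bytes. acc=0x6
Byte[1]=9E: continuation. acc=(acc<<6)|0x1E=0x19E
Byte[2]=AA: continuation. acc=(acc<<6)|0x2A=0x67AA
Completed: cp=U+67AA (starts at byte 0)
Byte[3]=E9: 3-byte lead, need 2 cont bytes. acc=0x9
Byte[4]=A1: continuation. acc=(acc<<6)|0x21=0x261
Byte[5]=B0: continuation. acc=(acc<<6)|0x30=0x9870
Completed: cp=U+9870 (starts at byte 3)
Byte[6]=75: 1-byte ASCII. cp=U+0075
Byte[7]=E7: 3-byte lead, need 2 cont bytes. acc=0x7
Byte[8]=BB: continuation. acc=(acc<<6)|0x3B=0x1FB
Byte[9]=A9: continuation. acc=(acc<<6)|0x29=0x7EE9
Completed: cp=U+7EE9 (starts at byte 7)
Byte[10]=48: 1-byte ASCII. cp=U+0048
Byte[11]=54: 1-byte ASCII. cp=U+0054
Byte[12]=27: 1-byte ASCII. cp=U+0027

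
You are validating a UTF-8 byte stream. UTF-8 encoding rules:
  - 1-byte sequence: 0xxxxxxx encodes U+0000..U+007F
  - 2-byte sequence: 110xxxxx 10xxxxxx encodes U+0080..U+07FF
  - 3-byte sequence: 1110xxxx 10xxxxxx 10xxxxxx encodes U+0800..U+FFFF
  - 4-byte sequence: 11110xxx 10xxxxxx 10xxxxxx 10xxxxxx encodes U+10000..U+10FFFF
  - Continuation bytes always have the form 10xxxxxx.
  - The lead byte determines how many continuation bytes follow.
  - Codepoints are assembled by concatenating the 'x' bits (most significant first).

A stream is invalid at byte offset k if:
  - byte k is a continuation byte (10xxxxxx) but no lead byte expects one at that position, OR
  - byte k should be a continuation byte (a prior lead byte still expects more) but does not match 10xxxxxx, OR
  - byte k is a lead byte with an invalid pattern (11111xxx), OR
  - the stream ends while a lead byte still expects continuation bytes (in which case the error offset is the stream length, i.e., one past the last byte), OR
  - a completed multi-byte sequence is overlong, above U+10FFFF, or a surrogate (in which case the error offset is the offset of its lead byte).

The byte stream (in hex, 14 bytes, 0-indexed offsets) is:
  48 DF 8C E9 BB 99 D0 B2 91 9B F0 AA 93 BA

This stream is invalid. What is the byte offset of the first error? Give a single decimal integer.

Byte[0]=48: 1-byte ASCII. cp=U+0048
Byte[1]=DF: 2-byte lead, need 1 cont bytes. acc=0x1F
Byte[2]=8C: continuation. acc=(acc<<6)|0x0C=0x7CC
Completed: cp=U+07CC (starts at byte 1)
Byte[3]=E9: 3-byte lead, need 2 cont bytes. acc=0x9
Byte[4]=BB: continuation. acc=(acc<<6)|0x3B=0x27B
Byte[5]=99: continuation. acc=(acc<<6)|0x19=0x9ED9
Completed: cp=U+9ED9 (starts at byte 3)
Byte[6]=D0: 2-byte lead, need 1 cont bytes. acc=0x10
Byte[7]=B2: continuation. acc=(acc<<6)|0x32=0x432
Completed: cp=U+0432 (starts at byte 6)
Byte[8]=91: INVALID lead byte (not 0xxx/110x/1110/11110)

Answer: 8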